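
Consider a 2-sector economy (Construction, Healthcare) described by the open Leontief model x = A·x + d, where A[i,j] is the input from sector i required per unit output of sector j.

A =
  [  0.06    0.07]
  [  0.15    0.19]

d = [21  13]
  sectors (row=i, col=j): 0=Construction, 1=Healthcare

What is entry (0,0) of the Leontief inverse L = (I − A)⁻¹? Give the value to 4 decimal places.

L[0,0] = 1.0787

Form M = I − A:
  [  0.94   -0.07]
  [ -0.15    0.81]
Leontief inverse L = M⁻¹:
  [  1.0787    0.0932]
  [  0.1998    1.2518]
Total output x = L · d:
  x_0 = 1.0787·21 + 0.0932·13 = 23.8647
  x_1 = 0.1998·21 + 1.2518·13 = 20.4688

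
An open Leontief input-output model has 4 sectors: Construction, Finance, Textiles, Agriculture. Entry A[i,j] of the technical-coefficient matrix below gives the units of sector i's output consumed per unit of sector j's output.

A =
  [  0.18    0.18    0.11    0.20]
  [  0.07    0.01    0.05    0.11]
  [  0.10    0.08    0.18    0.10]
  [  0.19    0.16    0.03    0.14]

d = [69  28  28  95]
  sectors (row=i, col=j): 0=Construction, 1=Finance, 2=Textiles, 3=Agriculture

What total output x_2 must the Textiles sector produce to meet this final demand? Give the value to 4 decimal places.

Form M = I − A:
  [  0.82   -0.18   -0.11   -0.20]
  [ -0.07    0.99   -0.05   -0.11]
  [ -0.10   -0.08    0.82   -0.10]
  [ -0.19   -0.16   -0.03    0.86]
Leontief inverse L = M⁻¹:
  [  1.3629    0.3274    0.2168    0.3840]
  [  0.1448    1.0732    0.0915    0.1816]
  [  0.2213    0.1786    1.2682    0.2218]
  [  0.3358    0.2782    0.1092    1.2892]
Total output x = L · d:
  x_0 = 1.3629·69 + 0.3274·28 + 0.2168·28 + 0.3840·95 = 145.7614
  x_1 = 0.1448·69 + 1.0732·28 + 0.0915·28 + 0.1816·95 = 59.8575
  x_2 = 0.2213·69 + 0.1786·28 + 1.2682·28 + 0.2218·95 = 76.8454
  x_3 = 0.3358·69 + 0.2782·28 + 0.1092·28 + 1.2892·95 = 156.4852

76.8454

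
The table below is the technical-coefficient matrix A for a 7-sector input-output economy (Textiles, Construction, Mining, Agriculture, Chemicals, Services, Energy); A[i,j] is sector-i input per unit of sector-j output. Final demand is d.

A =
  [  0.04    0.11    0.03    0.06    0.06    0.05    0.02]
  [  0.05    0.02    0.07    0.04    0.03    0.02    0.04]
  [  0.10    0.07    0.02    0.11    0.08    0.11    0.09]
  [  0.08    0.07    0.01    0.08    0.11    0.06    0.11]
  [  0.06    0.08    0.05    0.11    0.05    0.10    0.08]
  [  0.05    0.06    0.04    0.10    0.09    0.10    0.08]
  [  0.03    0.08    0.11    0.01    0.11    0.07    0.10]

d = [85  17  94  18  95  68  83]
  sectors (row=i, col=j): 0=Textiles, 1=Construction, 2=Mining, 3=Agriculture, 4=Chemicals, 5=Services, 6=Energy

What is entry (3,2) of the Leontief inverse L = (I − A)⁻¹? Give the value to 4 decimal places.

L[3,2] = 0.0610

Form M = I − A:
  [  0.96   -0.11   -0.03   -0.06   -0.06   -0.05   -0.02]
  [ -0.05    0.98   -0.07   -0.04   -0.03   -0.02   -0.04]
  [ -0.10   -0.07    0.98   -0.11   -0.08   -0.11   -0.09]
  [ -0.08   -0.07   -0.01    0.92   -0.11   -0.06   -0.11]
  [ -0.06   -0.08   -0.05   -0.11    0.95   -0.10   -0.08]
  [ -0.05   -0.06   -0.04   -0.10   -0.09    0.90   -0.08]
  [ -0.03   -0.08   -0.11   -0.01   -0.11   -0.07    0.90]
Leontief inverse L = M⁻¹:
  [  1.0790    0.1535    0.0622    0.1085    0.1078    0.0955    0.0683]
  [  0.0813    1.0576    0.0937    0.0781    0.0702    0.0586    0.0792]
  [  0.1604    0.1469    1.0730    0.1870    0.1644    0.1874    0.1715]
  [  0.1331    0.1391    0.0610    1.1470    0.1842    0.1291    0.1833]
  [  0.1174    0.1485    0.0982    0.1811    1.1284    0.1715    0.1567]
  [  0.1068    0.1289    0.0883    0.1724    0.1675    1.1730    0.1572]
  [  0.0869    0.1468    0.1611    0.0817    0.1829    0.1449    1.1748]
Total output x = L · d:
  x_0 = 1.0790·85 + 0.1535·17 + 0.0622·94 + 0.1085·18 + 0.1078·95 + 0.0955·68 + 0.0683·83 = 124.5247
  x_1 = 0.0813·85 + 1.0576·17 + 0.0937·94 + 0.0781·18 + 0.0702·95 + 0.0586·68 + 0.0792·83 = 52.3251
  x_2 = 0.1604·85 + 0.1469·17 + 1.0730·94 + 0.1870·18 + 0.1644·95 + 0.1874·68 + 0.1715·83 = 162.9588
  x_3 = 0.1331·85 + 0.1391·17 + 0.0610·94 + 1.1470·18 + 0.1842·95 + 0.1291·68 + 0.1833·83 = 81.5529
  x_4 = 0.1174·85 + 0.1485·17 + 0.0982·94 + 0.1811·18 + 1.1284·95 + 0.1715·68 + 0.1567·83 = 156.8577
  x_5 = 0.1068·85 + 0.1289·17 + 0.0883·94 + 0.1724·18 + 0.1675·95 + 1.1730·68 + 0.1572·83 = 131.3952
  x_6 = 0.0869·85 + 0.1468·17 + 0.1611·94 + 0.0817·18 + 0.1829·95 + 0.1449·68 + 1.1748·83 = 151.2386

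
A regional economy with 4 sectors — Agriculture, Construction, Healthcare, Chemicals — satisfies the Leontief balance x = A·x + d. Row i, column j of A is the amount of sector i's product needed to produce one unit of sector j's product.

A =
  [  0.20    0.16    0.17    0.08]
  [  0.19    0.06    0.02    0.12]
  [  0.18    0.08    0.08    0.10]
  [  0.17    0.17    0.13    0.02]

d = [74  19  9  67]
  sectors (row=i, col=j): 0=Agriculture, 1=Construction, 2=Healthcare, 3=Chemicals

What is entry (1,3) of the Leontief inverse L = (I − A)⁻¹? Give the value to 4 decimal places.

Form M = I − A:
  [  0.80   -0.16   -0.17   -0.08]
  [ -0.19    0.94   -0.02   -0.12]
  [ -0.18   -0.08    0.92   -0.10]
  [ -0.17   -0.17   -0.13    0.98]
Leontief inverse L = M⁻¹:
  [  1.4272    0.3014    0.2962    0.1836]
  [  0.3409    1.1645    0.1140    0.1821]
  [  0.3472    0.1906    1.1796    0.1721]
  [  0.3528    0.2796    0.2276    1.1067]
Total output x = L · d:
  x_0 = 1.4272·74 + 0.3014·19 + 0.2962·9 + 0.1836·67 = 126.3120
  x_1 = 0.3409·74 + 1.1645·19 + 0.1140·9 + 0.1821·67 = 60.5767
  x_2 = 0.3472·74 + 0.1906·19 + 1.1796·9 + 0.1721·67 = 51.4604
  x_3 = 0.3528·74 + 0.2796·19 + 0.2276·9 + 1.1067·67 = 107.6132

L[1,3] = 0.1821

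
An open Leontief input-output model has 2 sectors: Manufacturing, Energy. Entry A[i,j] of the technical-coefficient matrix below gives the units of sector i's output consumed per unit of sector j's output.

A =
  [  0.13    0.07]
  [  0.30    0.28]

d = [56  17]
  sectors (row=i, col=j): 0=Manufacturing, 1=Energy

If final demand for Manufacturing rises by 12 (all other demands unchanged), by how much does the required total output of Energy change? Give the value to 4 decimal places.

Form M = I − A:
  [  0.87   -0.07]
  [ -0.30    0.72]
Leontief inverse L = M⁻¹:
  [  1.1893    0.1156]
  [  0.4955    1.4371]
Total output x = L · d:
  x_0 = 1.1893·56 + 0.1156·17 = 68.5662
  x_1 = 0.4955·56 + 1.4371·17 = 52.1804
Δx_1 = L[1,0] · Δd_0 = 0.4955 · 12 = 5.9465

5.9465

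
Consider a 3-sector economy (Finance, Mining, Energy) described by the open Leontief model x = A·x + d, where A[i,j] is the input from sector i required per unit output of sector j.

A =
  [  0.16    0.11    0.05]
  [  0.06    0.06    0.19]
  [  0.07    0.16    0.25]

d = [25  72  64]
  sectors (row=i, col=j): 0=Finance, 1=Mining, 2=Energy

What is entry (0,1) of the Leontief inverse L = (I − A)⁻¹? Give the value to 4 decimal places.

Form M = I − A:
  [  0.84   -0.11   -0.05]
  [ -0.06    0.94   -0.19]
  [ -0.07   -0.16    0.75]
Leontief inverse L = M⁻¹:
  [  1.2123    0.1626    0.1220]
  [  0.1048    1.1258    0.2922]
  [  0.1355    0.2554    1.4071]
Total output x = L · d:
  x_0 = 1.2123·25 + 0.1626·72 + 0.1220·64 = 49.8249
  x_1 = 0.1048·25 + 1.1258·72 + 0.2922·64 = 102.3789
  x_2 = 0.1355·25 + 0.2554·72 + 1.4071·64 = 111.8245

L[0,1] = 0.1626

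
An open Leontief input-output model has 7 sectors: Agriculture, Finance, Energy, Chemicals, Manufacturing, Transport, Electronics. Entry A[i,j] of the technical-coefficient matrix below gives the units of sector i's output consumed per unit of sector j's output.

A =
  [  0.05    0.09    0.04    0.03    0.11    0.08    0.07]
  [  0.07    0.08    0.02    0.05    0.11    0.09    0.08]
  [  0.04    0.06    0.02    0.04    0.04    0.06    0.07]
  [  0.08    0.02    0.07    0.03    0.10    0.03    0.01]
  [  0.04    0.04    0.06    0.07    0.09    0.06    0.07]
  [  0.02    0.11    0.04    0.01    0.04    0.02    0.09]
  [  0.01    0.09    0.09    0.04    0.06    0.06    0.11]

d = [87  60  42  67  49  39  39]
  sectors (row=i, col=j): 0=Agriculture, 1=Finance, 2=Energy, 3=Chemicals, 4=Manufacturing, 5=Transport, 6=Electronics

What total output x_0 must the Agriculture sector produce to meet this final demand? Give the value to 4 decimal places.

Form M = I − A:
  [  0.95   -0.09   -0.04   -0.03   -0.11   -0.08   -0.07]
  [ -0.07    0.92   -0.02   -0.05   -0.11   -0.09   -0.08]
  [ -0.04   -0.06    0.98   -0.04   -0.04   -0.06   -0.07]
  [ -0.08   -0.02   -0.07    0.97   -0.10   -0.03   -0.01]
  [ -0.04   -0.04   -0.06   -0.07    0.91   -0.06   -0.07]
  [ -0.02   -0.11   -0.04   -0.01   -0.04    0.98   -0.09]
  [ -0.01   -0.09   -0.09   -0.04   -0.06   -0.06    0.89]
Leontief inverse L = M⁻¹:
  [  1.0837    0.1483    0.0798    0.0638    0.1738    0.1277    0.1321]
  [  0.1060    1.1420    0.0637    0.0851    0.1787    0.1399    0.1452]
  [  0.0636    0.1018    1.0489    0.0622    0.0845    0.0928    0.1134]
  [  0.1052    0.0586    0.0971    1.0545    0.1461    0.0643    0.0510]
  [  0.0707    0.0893    0.0974    0.0996    1.1460    0.1007    0.1227]
  [  0.0444    0.1531    0.0684    0.0348    0.0862    1.0570    0.1367]
  [  0.0418    0.1464    0.1289    0.0721    0.1182    0.1059    1.1710]
Total output x = L · d:
  x_0 = 1.0837·87 + 0.1483·60 + 0.0798·42 + 0.0638·67 + 0.1738·49 + 0.1277·39 + 0.1321·39 = 129.4511
  x_1 = 0.1060·87 + 1.1420·60 + 0.0637·42 + 0.0851·67 + 0.1787·49 + 0.1399·39 + 0.1452·39 = 105.9934
  x_2 = 0.0636·87 + 0.1018·60 + 1.0489·42 + 0.0622·67 + 0.0845·49 + 0.0928·39 + 0.1134·39 = 72.0463
  x_3 = 0.1052·87 + 0.0586·60 + 0.0971·42 + 1.0545·67 + 0.1461·49 + 0.0643·39 + 0.0510·39 = 99.0581
  x_4 = 0.0707·87 + 0.0893·60 + 0.0974·42 + 0.0996·67 + 1.1460·49 + 0.1007·39 + 0.1227·39 = 87.1369
  x_5 = 0.0444·87 + 0.1531·60 + 0.0684·42 + 0.0348·67 + 0.0862·49 + 1.0570·39 + 0.1367·39 = 69.0301
  x_6 = 0.0418·87 + 0.1464·60 + 0.1289·42 + 0.0721·67 + 0.1182·49 + 0.1059·39 + 1.1710·39 = 78.2589

129.4511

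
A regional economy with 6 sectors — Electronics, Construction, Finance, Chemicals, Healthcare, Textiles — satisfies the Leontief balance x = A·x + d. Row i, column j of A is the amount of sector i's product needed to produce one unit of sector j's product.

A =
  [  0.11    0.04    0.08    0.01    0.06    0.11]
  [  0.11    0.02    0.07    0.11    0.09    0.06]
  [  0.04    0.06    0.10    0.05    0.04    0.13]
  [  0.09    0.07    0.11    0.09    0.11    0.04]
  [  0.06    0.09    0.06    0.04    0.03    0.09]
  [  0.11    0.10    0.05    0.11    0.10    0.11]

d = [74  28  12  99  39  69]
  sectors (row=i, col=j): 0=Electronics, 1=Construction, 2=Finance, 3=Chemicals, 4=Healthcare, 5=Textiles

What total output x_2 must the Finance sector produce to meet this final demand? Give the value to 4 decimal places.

53.8714

Form M = I − A:
  [  0.89   -0.04   -0.08   -0.01   -0.06   -0.11]
  [ -0.11    0.98   -0.07   -0.11   -0.09   -0.06]
  [ -0.04   -0.06    0.90   -0.05   -0.04   -0.13]
  [ -0.09   -0.07   -0.11    0.91   -0.11   -0.04]
  [ -0.06   -0.09   -0.06   -0.04    0.97   -0.09]
  [ -0.11   -0.10   -0.05   -0.11   -0.10    0.89]
Leontief inverse L = M⁻¹:
  [  1.1773    0.0899    0.1366    0.0587    0.1126    0.1855]
  [  0.1827    1.0757    0.1374    0.1628    0.1494    0.1376]
  [  0.1091    0.1132    1.1608    0.1078    0.0985    0.2055]
  [  0.1676    0.1289    0.1839    1.1492    0.1732    0.1254]
  [  0.1226    0.1334    0.1129    0.0898    1.0816    0.1541]
  [  0.2067    0.1692    0.1330    0.1837    0.1792    1.2063]
Total output x = L · d:
  x_0 = 1.1773·74 + 0.0899·28 + 0.1366·12 + 0.0587·99 + 0.1126·39 + 0.1855·69 = 114.2800
  x_1 = 0.1827·74 + 1.0757·28 + 0.1374·12 + 0.1628·99 + 0.1494·39 + 0.1376·69 = 76.7203
  x_2 = 0.1091·74 + 0.1132·28 + 1.1608·12 + 0.1078·99 + 0.0985·39 + 0.2055·69 = 53.8714
  x_3 = 0.1676·74 + 0.1289·28 + 0.1839·12 + 1.1492·99 + 0.1732·39 + 0.1254·69 = 147.3942
  x_4 = 0.1226·74 + 0.1334·28 + 0.1129·12 + 0.0898·99 + 1.0816·39 + 0.1541·69 = 75.8695
  x_5 = 0.2067·74 + 0.1692·28 + 0.1330·12 + 0.1837·99 + 0.1792·39 + 1.2063·69 = 130.0412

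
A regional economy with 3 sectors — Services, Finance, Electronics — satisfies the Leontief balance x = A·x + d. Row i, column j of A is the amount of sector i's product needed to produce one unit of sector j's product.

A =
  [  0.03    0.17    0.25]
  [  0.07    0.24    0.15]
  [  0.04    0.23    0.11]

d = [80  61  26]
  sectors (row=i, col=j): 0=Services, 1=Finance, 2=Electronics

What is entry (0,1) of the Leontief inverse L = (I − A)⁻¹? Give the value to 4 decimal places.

L[0,1] = 0.3483

Form M = I − A:
  [  0.97   -0.17   -0.25]
  [ -0.07    0.76   -0.15]
  [ -0.04   -0.23    0.89]
Leontief inverse L = M⁻¹:
  [  1.0709    0.3483    0.3595]
  [  0.1139    1.4236    0.2719]
  [  0.0776    0.3835    1.2100]
Total output x = L · d:
  x_0 = 1.0709·80 + 0.3483·61 + 0.3595·26 = 116.2679
  x_1 = 0.1139·80 + 1.4236·61 + 0.2719·26 = 103.0240
  x_2 = 0.0776·80 + 0.3835·61 + 1.2100·26 = 61.0632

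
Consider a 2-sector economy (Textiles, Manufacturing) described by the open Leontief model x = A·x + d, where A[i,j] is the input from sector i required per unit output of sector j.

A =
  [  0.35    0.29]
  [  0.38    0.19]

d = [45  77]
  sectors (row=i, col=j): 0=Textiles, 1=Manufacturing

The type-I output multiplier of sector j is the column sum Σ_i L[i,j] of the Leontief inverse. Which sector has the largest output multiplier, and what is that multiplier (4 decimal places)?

Form M = I − A:
  [  0.65   -0.29]
  [ -0.38    0.81]
Leontief inverse L = M⁻¹:
  [  1.9457    0.6966]
  [  0.9128    1.5614]
Total output x = L · d:
  x_0 = 1.9457·45 + 0.6966·77 = 141.1963
  x_1 = 0.9128·45 + 1.5614·77 = 161.3019
Output multipliers (column sums of L):
  Textiles: 2.8585
  Manufacturing: 2.2580

Textiles (2.8585)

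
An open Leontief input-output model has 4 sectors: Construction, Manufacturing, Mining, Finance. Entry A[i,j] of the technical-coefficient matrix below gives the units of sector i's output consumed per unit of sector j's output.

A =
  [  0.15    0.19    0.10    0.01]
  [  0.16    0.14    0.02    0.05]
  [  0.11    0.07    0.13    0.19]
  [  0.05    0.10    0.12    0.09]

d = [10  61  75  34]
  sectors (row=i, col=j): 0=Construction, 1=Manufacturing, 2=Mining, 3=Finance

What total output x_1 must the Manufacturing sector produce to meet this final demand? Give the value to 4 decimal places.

85.6397

Form M = I − A:
  [  0.85   -0.19   -0.10   -0.01]
  [ -0.16    0.86   -0.02   -0.05]
  [ -0.11   -0.07    0.87   -0.19]
  [ -0.05   -0.10   -0.12    0.91]
Leontief inverse L = M⁻¹:
  [  1.2571    0.2982    0.1601    0.0636]
  [  0.2458    1.2325    0.0683    0.0847]
  [  0.2056    0.1751    1.2137    0.2653]
  [  0.1232    0.1749    0.1763    1.1467]
Total output x = L · d:
  x_0 = 1.2571·10 + 0.2982·61 + 0.1601·75 + 0.0636·34 = 44.9303
  x_1 = 0.2458·10 + 1.2325·61 + 0.0683·75 + 0.0847·34 = 85.6397
  x_2 = 0.2056·10 + 0.1751·61 + 1.2137·75 + 0.2653·34 = 112.7803
  x_3 = 0.1232·10 + 0.1749·61 + 0.1763·75 + 1.1467·34 = 64.1144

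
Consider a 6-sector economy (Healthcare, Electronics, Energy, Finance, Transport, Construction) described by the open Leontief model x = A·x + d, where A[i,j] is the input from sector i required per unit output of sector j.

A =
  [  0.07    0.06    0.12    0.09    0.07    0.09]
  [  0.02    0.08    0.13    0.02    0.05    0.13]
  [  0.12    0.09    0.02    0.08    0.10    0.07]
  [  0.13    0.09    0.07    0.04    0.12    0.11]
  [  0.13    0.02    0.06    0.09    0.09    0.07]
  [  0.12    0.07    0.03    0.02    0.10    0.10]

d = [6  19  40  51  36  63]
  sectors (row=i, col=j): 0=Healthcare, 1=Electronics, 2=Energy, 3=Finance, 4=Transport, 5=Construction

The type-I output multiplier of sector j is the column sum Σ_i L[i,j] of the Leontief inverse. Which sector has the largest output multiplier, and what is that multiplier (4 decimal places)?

Form M = I − A:
  [  0.93   -0.06   -0.12   -0.09   -0.07   -0.09]
  [ -0.02    0.92   -0.13   -0.02   -0.05   -0.13]
  [ -0.12   -0.09    0.98   -0.08   -0.10   -0.07]
  [ -0.13   -0.09   -0.07    0.96   -0.12   -0.11]
  [ -0.13   -0.02   -0.06   -0.09    0.91   -0.07]
  [ -0.12   -0.07   -0.03   -0.02   -0.10    0.90]
Leontief inverse L = M⁻¹:
  [  1.1671    0.1255    0.1850    0.1458    0.1559    0.1792]
  [  0.1001    1.1357    0.1812    0.0638    0.1210    0.2054]
  [  0.2080    0.1492    1.0910    0.1336    0.1790    0.1575]
  [  0.2332    0.1581    0.1477    1.1033    0.2113    0.2089]
  [  0.2211    0.0778    0.1240    0.1455    1.1697    0.1517]
  [  0.2001    0.1222    0.0922    0.0695    0.1708    1.1777]
Total output x = L · d:
  x_0 = 1.1671·6 + 0.1255·19 + 0.1850·40 + 0.1458·51 + 0.1559·36 + 0.1792·63 = 41.1251
  x_1 = 0.1001·6 + 1.1357·19 + 0.1812·40 + 0.0638·51 + 0.1210·36 + 0.2054·63 = 49.9701
  x_2 = 0.2080·6 + 0.1492·19 + 1.0910·40 + 0.1336·51 + 0.1790·36 + 0.1575·63 = 70.9005
  x_3 = 0.2332·6 + 0.1581·19 + 0.1477·40 + 1.1033·51 + 0.2113·36 + 0.2089·63 = 87.3442
  x_4 = 0.2211·6 + 0.0778·19 + 0.1240·40 + 0.1455·51 + 1.1697·36 + 0.1517·63 = 66.8548
  x_5 = 0.2001·6 + 0.1222·19 + 0.0922·40 + 0.0695·51 + 0.1708·36 + 1.1777·63 = 91.1026
Output multipliers (column sums of L):
  Healthcare: 2.1296
  Electronics: 1.7685
  Energy: 1.8211
  Finance: 1.6615
  Transport: 2.0077
  Construction: 2.0804

Healthcare (2.1296)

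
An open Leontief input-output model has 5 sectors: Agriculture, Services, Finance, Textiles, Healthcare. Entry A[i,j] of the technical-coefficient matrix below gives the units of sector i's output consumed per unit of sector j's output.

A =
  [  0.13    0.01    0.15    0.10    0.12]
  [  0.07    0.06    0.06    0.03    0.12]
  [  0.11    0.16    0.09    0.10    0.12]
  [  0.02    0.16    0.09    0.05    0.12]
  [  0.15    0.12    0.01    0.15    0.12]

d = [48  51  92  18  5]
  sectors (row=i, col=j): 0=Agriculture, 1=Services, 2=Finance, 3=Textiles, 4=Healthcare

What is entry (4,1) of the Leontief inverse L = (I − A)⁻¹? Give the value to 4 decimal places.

L[4,1] = 0.2183

Form M = I − A:
  [  0.87   -0.01   -0.15   -0.10   -0.12]
  [ -0.07    0.94   -0.06   -0.03   -0.12]
  [ -0.11   -0.16    0.91   -0.10   -0.12]
  [ -0.02   -0.16   -0.09    0.95   -0.12]
  [ -0.15   -0.12   -0.01   -0.15    0.88]
Leontief inverse L = M⁻¹:
  [  1.2348    0.1174    0.2334    0.1966    0.2430]
  [  0.1410    1.1253    0.1089    0.0935    0.2003]
  [  0.2182    0.2677    1.1746    0.1950    0.2530]
  [  0.1019    0.2449    0.1463    1.1213    0.2201]
  [  0.2496    0.2183    0.0929    0.2396    1.2455]
Total output x = L · d:
  x_0 = 1.2348·48 + 0.1174·51 + 0.2334·92 + 0.1966·18 + 0.2430·5 = 91.4819
  x_1 = 0.1410·48 + 1.1253·51 + 0.1089·92 + 0.0935·18 + 0.2003·5 = 76.8606
  x_2 = 0.2182·48 + 0.2677·51 + 1.1746·92 + 0.1950·18 + 0.2530·5 = 136.9635
  x_3 = 0.1019·48 + 0.2449·51 + 0.1463·92 + 1.1213·18 + 0.2201·5 = 52.1239
  x_4 = 0.2496·48 + 0.2183·51 + 0.0929·92 + 0.2396·18 + 1.2455·5 = 42.1975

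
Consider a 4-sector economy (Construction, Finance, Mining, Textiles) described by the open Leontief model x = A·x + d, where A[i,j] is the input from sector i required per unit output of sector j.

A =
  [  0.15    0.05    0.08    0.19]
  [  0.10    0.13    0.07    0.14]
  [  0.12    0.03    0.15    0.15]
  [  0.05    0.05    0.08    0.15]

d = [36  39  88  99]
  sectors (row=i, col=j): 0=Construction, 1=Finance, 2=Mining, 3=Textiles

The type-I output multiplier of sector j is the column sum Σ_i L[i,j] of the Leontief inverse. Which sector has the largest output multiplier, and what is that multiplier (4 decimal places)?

Form M = I − A:
  [  0.85   -0.05   -0.08   -0.19]
  [ -0.10    0.87   -0.07   -0.14]
  [ -0.12   -0.03    0.85   -0.15]
  [ -0.05   -0.05   -0.08    0.85]
Leontief inverse L = M⁻¹:
  [  1.2278    0.0941    0.1531    0.3170]
  [  0.1732    1.1789    0.1376    0.2572]
  [  0.1973    0.0693    1.2263    0.2719]
  [  0.1010    0.0814    0.1325    1.2358]
Total output x = L · d:
  x_0 = 1.2278·36 + 0.0941·39 + 0.1531·88 + 0.3170·99 = 92.7248
  x_1 = 0.1732·36 + 1.1789·39 + 0.1376·88 + 0.2572·99 = 89.7839
  x_2 = 0.1973·36 + 0.0693·39 + 1.2263·88 + 0.2719·99 = 144.6393
  x_3 = 0.1010·36 + 0.0814·39 + 0.1325·88 + 1.2358·99 = 140.8195
Output multipliers (column sums of L):
  Construction: 1.6993
  Finance: 1.4236
  Mining: 1.6496
  Textiles: 2.0819

Textiles (2.0819)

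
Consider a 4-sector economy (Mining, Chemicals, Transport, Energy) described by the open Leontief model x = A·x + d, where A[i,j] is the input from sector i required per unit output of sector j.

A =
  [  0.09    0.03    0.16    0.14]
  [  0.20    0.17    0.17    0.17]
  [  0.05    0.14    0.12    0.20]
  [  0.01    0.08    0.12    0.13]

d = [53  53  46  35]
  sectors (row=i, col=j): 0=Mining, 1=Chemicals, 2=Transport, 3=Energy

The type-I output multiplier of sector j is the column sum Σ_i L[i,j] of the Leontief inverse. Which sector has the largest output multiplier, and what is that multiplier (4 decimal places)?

Energy (2.2543)

Form M = I − A:
  [  0.91   -0.03   -0.16   -0.14]
  [ -0.20    0.83   -0.17   -0.17]
  [ -0.05   -0.14    0.88   -0.20]
  [ -0.01   -0.08   -0.12    0.87]
Leontief inverse L = M⁻¹:
  [  1.1410    0.1117    0.2654    0.2664]
  [  0.3134    1.3153    0.3644    0.3912]
  [  0.1282    0.2513    1.2571    0.3587]
  [  0.0596    0.1569    0.2100    1.2379]
Total output x = L · d:
  x_0 = 1.1410·53 + 0.1117·53 + 0.2654·46 + 0.2664·35 = 87.9203
  x_1 = 0.3134·53 + 1.3153·53 + 0.3644·46 + 0.3912·35 = 116.7795
  x_2 = 0.1282·53 + 0.2513·53 + 1.2571·46 + 0.3587·35 = 90.4970
  x_3 = 0.0596·53 + 0.1569·53 + 0.2100·46 + 1.2379·35 = 64.4611
Output multipliers (column sums of L):
  Mining: 1.6422
  Chemicals: 1.8352
  Transport: 2.0969
  Energy: 2.2543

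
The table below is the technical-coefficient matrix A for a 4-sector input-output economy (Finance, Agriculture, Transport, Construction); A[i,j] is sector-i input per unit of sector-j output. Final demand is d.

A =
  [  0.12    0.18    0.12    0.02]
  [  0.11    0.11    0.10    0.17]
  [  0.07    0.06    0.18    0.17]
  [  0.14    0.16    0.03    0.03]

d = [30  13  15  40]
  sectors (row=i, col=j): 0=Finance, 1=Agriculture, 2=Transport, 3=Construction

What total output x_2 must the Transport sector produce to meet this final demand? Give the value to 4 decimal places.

36.3105

Form M = I − A:
  [  0.88   -0.18   -0.12   -0.02]
  [ -0.11    0.89   -0.10   -0.17]
  [ -0.07   -0.06    0.82   -0.17]
  [ -0.14   -0.16   -0.03    0.97]
Leontief inverse L = M⁻¹:
  [  1.2059    0.2784    0.2145    0.1112]
  [  0.2081    1.2237    0.1889    0.2519]
  [  0.1624    0.1645    1.2727    0.2552]
  [  0.2134    0.2471    0.1015    1.0964]
Total output x = L · d:
  x_0 = 1.2059·30 + 0.2784·13 + 0.2145·15 + 0.1112·40 = 47.4630
  x_1 = 0.2081·30 + 1.2237·13 + 0.1889·15 + 0.2519·40 = 35.0571
  x_2 = 0.1624·30 + 0.1645·13 + 1.2727·15 + 0.2552·40 = 36.3105
  x_3 = 0.2134·30 + 0.2471·13 + 0.1015·15 + 1.0964·40 = 54.9931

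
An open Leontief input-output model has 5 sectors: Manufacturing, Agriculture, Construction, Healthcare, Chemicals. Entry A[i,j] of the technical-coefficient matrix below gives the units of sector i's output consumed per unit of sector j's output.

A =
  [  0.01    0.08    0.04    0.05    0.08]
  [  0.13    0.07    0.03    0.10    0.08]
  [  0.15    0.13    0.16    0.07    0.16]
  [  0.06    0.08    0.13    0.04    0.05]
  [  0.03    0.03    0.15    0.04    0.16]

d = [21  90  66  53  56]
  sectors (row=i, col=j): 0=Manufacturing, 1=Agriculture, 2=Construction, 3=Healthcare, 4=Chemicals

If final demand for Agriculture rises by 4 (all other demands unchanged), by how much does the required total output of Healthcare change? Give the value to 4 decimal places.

0.5411

Form M = I − A:
  [  0.99   -0.08   -0.04   -0.05   -0.08]
  [ -0.13    0.93   -0.03   -0.10   -0.08]
  [ -0.15   -0.13    0.84   -0.07   -0.16]
  [ -0.06   -0.08   -0.13    0.96   -0.05]
  [ -0.03   -0.03   -0.15   -0.04    0.84]
Leontief inverse L = M⁻¹:
  [  1.0474    0.1137    0.0897    0.0784    0.1323]
  [  0.1748    1.1206    0.0967    0.1391    0.1501]
  [  0.2415    0.2222    1.2850    0.1418    0.2974]
  [  0.1175    0.1353    0.2005    1.0818    0.1267]
  [  0.0924    0.0902    0.2457    0.0846    1.2597]
Total output x = L · d:
  x_0 = 1.0474·21 + 0.1137·90 + 0.0897·66 + 0.0784·53 + 0.1323·56 = 49.7124
  x_1 = 0.1748·21 + 1.1206·90 + 0.0967·66 + 0.1391·53 + 0.1501·56 = 126.6857
  x_2 = 0.2415·21 + 0.2222·90 + 1.2850·66 + 0.1418·53 + 0.2974·56 = 134.0412
  x_3 = 0.1175·21 + 0.1353·90 + 0.2005·66 + 1.0818·53 + 0.1267·56 = 92.2998
  x_4 = 0.0924·21 + 0.0902·90 + 0.2457·66 + 0.0846·53 + 1.2597·56 = 101.2978
Δx_3 = L[3,1] · Δd_1 = 0.1353 · 4 = 0.5411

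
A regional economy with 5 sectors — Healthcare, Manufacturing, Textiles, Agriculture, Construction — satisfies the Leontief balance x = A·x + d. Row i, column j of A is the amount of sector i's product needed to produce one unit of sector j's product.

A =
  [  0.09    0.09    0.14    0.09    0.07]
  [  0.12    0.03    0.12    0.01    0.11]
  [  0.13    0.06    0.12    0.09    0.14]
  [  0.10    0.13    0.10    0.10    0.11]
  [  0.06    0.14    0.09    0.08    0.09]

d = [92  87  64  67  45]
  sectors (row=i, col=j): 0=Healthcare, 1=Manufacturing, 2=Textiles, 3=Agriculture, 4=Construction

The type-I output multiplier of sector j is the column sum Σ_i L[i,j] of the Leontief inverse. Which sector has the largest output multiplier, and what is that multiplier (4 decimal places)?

Textiles (2.1036)

Form M = I − A:
  [  0.91   -0.09   -0.14   -0.09   -0.07]
  [ -0.12    0.97   -0.12   -0.01   -0.11]
  [ -0.13   -0.06    0.88   -0.09   -0.14]
  [ -0.10   -0.13   -0.10    0.90   -0.11]
  [ -0.06   -0.14   -0.09   -0.08    0.91]
Leontief inverse L = M⁻¹:
  [  1.1856    0.1712    0.2475    0.1603    0.1694]
  [  0.1945    1.0982    0.2078    0.0691    0.1880]
  [  0.2330    0.1571    1.2397    0.1711    0.2483]
  [  0.2039    0.2214    0.2185    1.1752    0.2181]
  [  0.1491    0.2152    0.1901    0.1414    1.1827]
Total output x = L · d:
  x_0 = 1.1856·92 + 0.1712·87 + 0.2475·64 + 0.1603·67 + 0.1694·45 = 158.1734
  x_1 = 0.1945·92 + 1.0982·87 + 0.2078·64 + 0.0691·67 + 0.1880·45 = 139.8342
  x_2 = 0.2330·92 + 0.1571·87 + 1.2397·64 + 0.1711·67 + 0.2483·45 = 137.0753
  x_3 = 0.2039·92 + 0.2214·87 + 0.2185·64 + 1.1752·67 + 0.2181·45 = 140.5634
  x_4 = 0.1491·92 + 0.2152·87 + 0.1901·64 + 0.1414·67 + 1.1827·45 = 107.3066
Output multipliers (column sums of L):
  Healthcare: 1.9661
  Manufacturing: 1.8632
  Textiles: 2.1036
  Agriculture: 1.7171
  Construction: 2.0066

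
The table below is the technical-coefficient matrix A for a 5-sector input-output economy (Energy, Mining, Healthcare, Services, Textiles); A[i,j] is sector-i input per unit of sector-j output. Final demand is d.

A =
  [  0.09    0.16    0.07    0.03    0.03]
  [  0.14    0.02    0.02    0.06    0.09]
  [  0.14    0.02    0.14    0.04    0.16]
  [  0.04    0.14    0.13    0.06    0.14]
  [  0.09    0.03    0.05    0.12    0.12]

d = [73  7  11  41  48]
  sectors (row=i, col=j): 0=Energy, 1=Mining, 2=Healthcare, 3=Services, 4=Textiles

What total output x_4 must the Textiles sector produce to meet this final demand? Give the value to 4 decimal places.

Form M = I − A:
  [  0.91   -0.16   -0.07   -0.03   -0.03]
  [ -0.14    0.98   -0.02   -0.06   -0.09]
  [ -0.14   -0.02    0.86   -0.04   -0.16]
  [ -0.04   -0.14   -0.13    0.94   -0.14]
  [ -0.09   -0.03   -0.05   -0.12    0.88]
Leontief inverse L = M⁻¹:
  [  1.1599    0.2040    0.1146    0.0666    0.0918]
  [  0.1929    1.0712    0.0633    0.0955    0.1428]
  [  0.2286    0.0836    1.2126    0.0964    0.2521]
  [  0.1330    0.1930    0.1984    1.1193    0.2384]
  [  0.1563    0.0884    0.1098    0.1682    1.1975]
Total output x = L · d:
  x_0 = 1.1599·73 + 0.2040·7 + 0.1146·11 + 0.0666·41 + 0.0918·48 = 94.5047
  x_1 = 0.1929·73 + 1.0712·7 + 0.0633·11 + 0.0955·41 + 0.1428·48 = 33.0443
  x_2 = 0.2286·73 + 0.0836·7 + 1.2126·11 + 0.0964·41 + 0.2521·48 = 46.6656
  x_3 = 0.1330·73 + 0.1930·7 + 0.1984·11 + 1.1193·41 + 0.2384·48 = 70.5730
  x_4 = 0.1563·73 + 0.0884·7 + 0.1098·11 + 0.1682·41 + 1.1975·48 = 77.6123

77.6123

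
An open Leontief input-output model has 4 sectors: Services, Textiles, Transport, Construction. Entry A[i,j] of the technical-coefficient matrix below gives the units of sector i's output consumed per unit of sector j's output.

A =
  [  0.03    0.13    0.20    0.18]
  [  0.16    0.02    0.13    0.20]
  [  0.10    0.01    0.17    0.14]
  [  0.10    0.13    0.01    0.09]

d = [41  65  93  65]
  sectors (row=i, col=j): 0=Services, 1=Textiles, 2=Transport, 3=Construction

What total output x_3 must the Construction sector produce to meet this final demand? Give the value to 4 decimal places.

102.5241

Form M = I − A:
  [  0.97   -0.13   -0.20   -0.18]
  [ -0.16    0.98   -0.13   -0.20]
  [ -0.10   -0.01    0.83   -0.14]
  [ -0.10   -0.13   -0.01    0.91]
Leontief inverse L = M⁻¹:
  [  1.1267    0.1940    0.3056    0.3125]
  [  0.2385    1.0974    0.2333    0.3243]
  [  0.1656    0.0668    1.2581    0.2410]
  [  0.1597    0.1788    0.0807    1.1822]
Total output x = L · d:
  x_0 = 1.1267·41 + 0.1940·65 + 0.3056·93 + 0.3125·65 = 107.5436
  x_1 = 0.2385·41 + 1.0974·65 + 0.2333·93 + 0.3243·65 = 123.8823
  x_2 = 0.1656·41 + 0.0668·65 + 1.2581·93 + 0.2410·65 = 143.7910
  x_3 = 0.1597·41 + 0.1788·65 + 0.0807·93 + 1.1822·65 = 102.5241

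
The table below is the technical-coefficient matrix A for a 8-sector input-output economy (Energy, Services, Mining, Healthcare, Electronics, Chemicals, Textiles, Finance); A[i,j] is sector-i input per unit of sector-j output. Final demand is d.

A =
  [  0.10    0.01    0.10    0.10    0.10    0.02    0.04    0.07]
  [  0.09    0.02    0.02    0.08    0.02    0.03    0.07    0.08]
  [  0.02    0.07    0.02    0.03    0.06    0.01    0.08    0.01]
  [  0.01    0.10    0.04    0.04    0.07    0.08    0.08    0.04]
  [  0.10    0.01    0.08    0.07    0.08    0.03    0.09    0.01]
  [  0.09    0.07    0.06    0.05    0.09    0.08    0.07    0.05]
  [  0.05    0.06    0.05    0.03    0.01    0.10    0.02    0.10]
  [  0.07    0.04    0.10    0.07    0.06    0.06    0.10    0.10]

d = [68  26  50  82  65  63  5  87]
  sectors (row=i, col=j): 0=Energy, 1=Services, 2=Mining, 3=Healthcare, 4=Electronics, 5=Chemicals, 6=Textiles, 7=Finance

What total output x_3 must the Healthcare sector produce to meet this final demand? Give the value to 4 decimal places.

126.3986

Form M = I − A:
  [  0.90   -0.01   -0.10   -0.10   -0.10   -0.02   -0.04   -0.07]
  [ -0.09    0.98   -0.02   -0.08   -0.02   -0.03   -0.07   -0.08]
  [ -0.02   -0.07    0.98   -0.03   -0.06   -0.01   -0.08   -0.01]
  [ -0.01   -0.10   -0.04    0.96   -0.07   -0.08   -0.08   -0.04]
  [ -0.10   -0.01   -0.08   -0.07    0.92   -0.03   -0.09   -0.01]
  [ -0.09   -0.07   -0.06   -0.05   -0.09    0.92   -0.07   -0.05]
  [ -0.05   -0.06   -0.05   -0.03   -0.01   -0.10    0.98   -0.10]
  [ -0.07   -0.04   -0.10   -0.07   -0.06   -0.06   -0.10    0.90]
Leontief inverse L = M⁻¹:
  [  1.1632    0.0580    0.1623    0.1591    0.1662    0.0682    0.1105    0.1224]
  [  0.1409    1.0587    0.0709    0.1273    0.0696    0.0735    0.1225    0.1300]
  [  0.0571    0.0945    1.0507    0.0620    0.0894    0.0394    0.1154    0.0433]
  [  0.0688    0.1406    0.0882    1.0895    0.1190    0.1266    0.1382    0.0910]
  [  0.1554    0.0513    0.1321    0.1198    1.1351    0.0734    0.1458    0.0563]
  [  0.1629    0.1178    0.1242    0.1135    0.1566    1.1332    0.1410    0.1099]
  [  0.1056    0.0992    0.1000    0.0789    0.0616    0.1424    1.0775    0.1500]
  [  0.1414    0.0953    0.1676    0.1340    0.1282    0.1191    0.1765    1.1660]
Total output x = L · d:
  x_0 = 1.1632·68 + 0.0580·26 + 0.1623·50 + 0.1591·82 + 0.1662·65 + 0.0682·63 + 0.1105·5 + 0.1224·87 = 128.0754
  x_1 = 0.1409·68 + 1.0587·26 + 0.0709·50 + 0.1273·82 + 0.0696·65 + 0.0735·63 + 0.1225·5 + 0.1300·87 = 72.1607
  x_2 = 0.0571·68 + 0.0945·26 + 1.0507·50 + 0.0620·82 + 0.0894·65 + 0.0394·63 + 0.1154·5 + 0.0433·87 = 76.6017
  x_3 = 0.0688·68 + 0.1406·26 + 0.0882·50 + 1.0895·82 + 0.1190·65 + 0.1266·63 + 0.1382·5 + 0.0910·87 = 126.3986
  x_4 = 0.1554·68 + 0.0513·26 + 0.1321·50 + 0.1198·82 + 1.1351·65 + 0.0734·63 + 0.1458·5 + 0.0563·87 = 112.3740
  x_5 = 0.1629·68 + 0.1178·26 + 0.1242·50 + 0.1135·82 + 0.1566·65 + 1.1332·63 + 0.1410·5 + 0.1099·87 = 121.4931
  x_6 = 0.1056·68 + 0.0992·26 + 0.1000·50 + 0.0789·82 + 0.0616·65 + 0.1424·63 + 1.0775·5 + 0.1500·87 = 52.6432
  x_7 = 0.1414·68 + 0.0953·26 + 0.1676·50 + 0.1340·82 + 0.1282·65 + 0.1191·63 + 0.1765·5 + 1.1660·87 = 149.6179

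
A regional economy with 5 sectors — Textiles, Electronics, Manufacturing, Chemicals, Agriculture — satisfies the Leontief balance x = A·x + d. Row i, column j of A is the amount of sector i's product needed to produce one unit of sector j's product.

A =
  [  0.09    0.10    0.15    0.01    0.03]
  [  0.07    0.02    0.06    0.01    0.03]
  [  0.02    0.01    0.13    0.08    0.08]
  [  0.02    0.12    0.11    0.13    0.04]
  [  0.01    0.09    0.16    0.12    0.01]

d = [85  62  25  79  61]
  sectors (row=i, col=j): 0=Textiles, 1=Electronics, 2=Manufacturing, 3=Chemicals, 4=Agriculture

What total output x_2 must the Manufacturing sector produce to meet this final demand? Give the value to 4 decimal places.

Form M = I − A:
  [  0.91   -0.10   -0.15   -0.01   -0.03]
  [ -0.07    0.98   -0.06   -0.01   -0.03]
  [ -0.02   -0.01    0.87   -0.08   -0.08]
  [ -0.02   -0.12   -0.11    0.87   -0.04]
  [ -0.01   -0.09   -0.16   -0.12    0.99]
Leontief inverse L = M⁻¹:
  [  1.1149    0.1263    0.2167    0.0420    0.0568]
  [  0.0830    1.0372    0.0972    0.0277    0.0429]
  [  0.0332    0.0404    1.1928    0.1248    0.1037]
  [  0.0426    0.1566    0.1796    1.1776    0.0681]
  [  0.0293    0.1211    0.2256    0.1659    1.0396]
Total output x = L · d:
  x_0 = 1.1149·85 + 0.1263·62 + 0.2167·25 + 0.0420·79 + 0.0568·61 = 114.8071
  x_1 = 0.0830·85 + 1.0372·62 + 0.0972·25 + 0.0277·79 + 0.0429·61 = 78.6031
  x_2 = 0.0332·85 + 0.0404·62 + 1.1928·25 + 0.1248·79 + 0.1037·61 = 51.3285
  x_3 = 0.0426·85 + 0.1566·62 + 0.1796·25 + 1.1776·79 + 0.0681·61 = 115.0126
  x_4 = 0.0293·85 + 0.1211·62 + 0.2256·25 + 0.1659·79 + 1.0396·61 = 92.1580

51.3285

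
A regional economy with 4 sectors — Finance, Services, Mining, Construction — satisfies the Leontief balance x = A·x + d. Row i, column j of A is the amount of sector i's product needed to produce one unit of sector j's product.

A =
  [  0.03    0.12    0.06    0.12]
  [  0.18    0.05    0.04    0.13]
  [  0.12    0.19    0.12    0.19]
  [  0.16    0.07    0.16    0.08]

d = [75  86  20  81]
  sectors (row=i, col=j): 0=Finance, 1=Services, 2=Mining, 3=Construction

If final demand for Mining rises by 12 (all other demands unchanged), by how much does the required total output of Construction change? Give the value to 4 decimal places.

Form M = I − A:
  [  0.97   -0.12   -0.06   -0.12]
  [ -0.18    0.95   -0.04   -0.13]
  [ -0.12   -0.19    0.88   -0.19]
  [ -0.16   -0.07   -0.16    0.92]
Leontief inverse L = M⁻¹:
  [  1.1109    0.1785    0.1193    0.1948]
  [  0.2569    1.1224    0.1075    0.2143]
  [  0.2628    0.3032    1.2282    0.3308]
  [  0.2585    0.1692    0.2425    1.1947]
Total output x = L · d:
  x_0 = 1.1109·75 + 0.1785·86 + 0.1193·20 + 0.1948·81 = 116.8359
  x_1 = 0.2569·75 + 1.1224·86 + 0.1075·20 + 0.2143·81 = 135.3029
  x_2 = 0.2628·75 + 0.3032·86 + 1.2282·20 + 0.3308·81 = 97.1393
  x_3 = 0.2585·75 + 0.1692·86 + 0.2425·20 + 1.1947·81 = 135.5514
Δx_3 = L[3,2] · Δd_2 = 0.2425 · 12 = 2.9103

2.9103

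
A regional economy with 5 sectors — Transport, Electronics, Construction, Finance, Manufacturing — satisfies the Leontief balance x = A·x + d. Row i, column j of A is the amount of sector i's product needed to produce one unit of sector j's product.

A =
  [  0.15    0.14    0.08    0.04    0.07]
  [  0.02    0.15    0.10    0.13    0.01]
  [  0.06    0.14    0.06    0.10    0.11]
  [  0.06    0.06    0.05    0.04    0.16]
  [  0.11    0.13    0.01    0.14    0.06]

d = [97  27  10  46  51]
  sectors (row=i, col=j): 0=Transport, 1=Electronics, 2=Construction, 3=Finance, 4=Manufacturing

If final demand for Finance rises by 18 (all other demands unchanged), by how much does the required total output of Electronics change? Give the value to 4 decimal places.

Form M = I − A:
  [  0.85   -0.14   -0.08   -0.04   -0.07]
  [ -0.02    0.85   -0.10   -0.13   -0.01]
  [ -0.06   -0.14    0.94   -0.10   -0.11]
  [ -0.06   -0.06   -0.05    0.96   -0.16]
  [ -0.11   -0.13   -0.01   -0.14    0.94]
Leontief inverse L = M⁻¹:
  [  1.2172    0.2514    0.1380    0.1180    0.1296]
  [  0.0621    1.2353    0.1478    0.1952    0.0683]
  [  0.1189    0.2414    1.1110    0.1784    0.1718]
  [  0.1144    0.1428    0.0859    1.1051    0.2082]
  [  0.1693    0.2241    0.0612    0.2073    1.1213]
Total output x = L · d:
  x_0 = 1.2172·97 + 0.2514·27 + 0.1380·10 + 0.1180·46 + 0.1296·51 = 138.2734
  x_1 = 0.0621·97 + 1.2353·27 + 0.1478·10 + 0.1952·46 + 0.0683·51 = 53.3189
  x_2 = 0.1189·97 + 0.2414·27 + 1.1110·10 + 0.1784·46 + 0.1718·51 = 46.1342
  x_3 = 0.1144·97 + 0.1428·27 + 0.0859·10 + 1.1051·46 + 0.2082·51 = 77.2620
  x_4 = 0.1693·97 + 0.2241·27 + 0.0612·10 + 0.2073·46 + 1.1213·51 = 89.8080
Δx_1 = L[1,3] · Δd_3 = 0.1952 · 18 = 3.5140

3.5140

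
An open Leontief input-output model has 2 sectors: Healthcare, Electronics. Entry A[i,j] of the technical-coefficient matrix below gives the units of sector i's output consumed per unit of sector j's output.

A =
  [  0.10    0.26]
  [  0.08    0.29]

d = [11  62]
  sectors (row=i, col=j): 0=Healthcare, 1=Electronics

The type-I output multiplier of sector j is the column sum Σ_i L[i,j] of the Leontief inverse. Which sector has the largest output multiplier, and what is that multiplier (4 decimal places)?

Form M = I − A:
  [  0.90   -0.26]
  [ -0.08    0.71]
Leontief inverse L = M⁻¹:
  [  1.1485    0.4206]
  [  0.1294    1.4558]
Total output x = L · d:
  x_0 = 1.1485·11 + 0.4206·62 = 38.7092
  x_1 = 0.1294·11 + 1.4558·62 = 91.6855
Output multipliers (column sums of L):
  Healthcare: 1.2779
  Electronics: 1.8764

Electronics (1.8764)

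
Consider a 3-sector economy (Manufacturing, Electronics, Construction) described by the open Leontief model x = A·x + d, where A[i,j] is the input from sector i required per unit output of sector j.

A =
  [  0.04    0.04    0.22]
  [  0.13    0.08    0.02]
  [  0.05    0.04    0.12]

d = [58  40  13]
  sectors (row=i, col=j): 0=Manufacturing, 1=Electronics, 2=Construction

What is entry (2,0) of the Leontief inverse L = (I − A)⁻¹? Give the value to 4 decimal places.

Form M = I − A:
  [  0.96   -0.04   -0.22]
  [ -0.13    0.92   -0.02]
  [ -0.05   -0.04    0.88]
Leontief inverse L = M⁻¹:
  [  1.0634    0.0579    0.2672]
  [  0.1517    1.0963    0.0628]
  [  0.0673    0.0531    1.1544]
Total output x = L · d:
  x_0 = 1.0634·58 + 0.0579·40 + 0.2672·13 = 67.4654
  x_1 = 0.1517·58 + 1.0963·40 + 0.0628·13 = 53.4687
  x_2 = 0.0673·58 + 0.0531·40 + 1.1544·13 = 21.0364

L[2,0] = 0.0673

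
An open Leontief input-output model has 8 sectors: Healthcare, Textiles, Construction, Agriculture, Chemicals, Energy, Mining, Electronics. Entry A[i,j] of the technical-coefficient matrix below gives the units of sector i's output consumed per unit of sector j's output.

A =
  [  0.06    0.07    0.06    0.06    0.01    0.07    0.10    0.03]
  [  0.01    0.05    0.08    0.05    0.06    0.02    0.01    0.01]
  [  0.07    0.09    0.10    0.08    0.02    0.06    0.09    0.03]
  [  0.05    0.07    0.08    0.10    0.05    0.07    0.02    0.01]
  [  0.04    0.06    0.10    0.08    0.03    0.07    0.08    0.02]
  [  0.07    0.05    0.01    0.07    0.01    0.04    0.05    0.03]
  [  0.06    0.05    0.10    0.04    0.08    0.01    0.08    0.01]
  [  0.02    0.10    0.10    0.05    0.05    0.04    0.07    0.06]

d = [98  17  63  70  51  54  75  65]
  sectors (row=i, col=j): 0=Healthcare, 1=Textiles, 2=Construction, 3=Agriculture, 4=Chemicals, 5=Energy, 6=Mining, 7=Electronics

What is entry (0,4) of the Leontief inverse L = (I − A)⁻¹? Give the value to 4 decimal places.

Form M = I − A:
  [  0.94   -0.07   -0.06   -0.06   -0.01   -0.07   -0.10   -0.03]
  [ -0.01    0.95   -0.08   -0.05   -0.06   -0.02   -0.01   -0.01]
  [ -0.07   -0.09    0.90   -0.08   -0.02   -0.06   -0.09   -0.03]
  [ -0.05   -0.07   -0.08    0.90   -0.05   -0.07   -0.02   -0.01]
  [ -0.04   -0.06   -0.10   -0.08    0.97   -0.07   -0.08   -0.02]
  [ -0.07   -0.05   -0.01   -0.07   -0.01    0.96   -0.05   -0.03]
  [ -0.06   -0.05   -0.10   -0.04   -0.08   -0.01    0.92   -0.01]
  [ -0.02   -0.10   -0.10   -0.05   -0.05   -0.04   -0.07    0.94]
Leontief inverse L = M⁻¹:
  [  1.1003    0.1219    0.1218    0.1122    0.0429    0.1052    0.1483    0.0473]
  [  0.0352    1.0851    0.1227    0.0872    0.0794    0.0463    0.0405    0.0211]
  [  0.1174    0.1527    1.1748    0.1433    0.0581    0.1035    0.1470    0.0505]
  [  0.0894    0.1220    0.1397    1.1562    0.0788    0.1096    0.0647    0.0268]
  [  0.0835    0.1159    0.1663    0.1378    1.0634    0.1094    0.1309    0.0382]
  [  0.0977    0.0873    0.0534    0.1081    0.0331    1.0669    0.0832    0.0425]
  [  0.0993    0.1016    0.1653    0.0922    0.1106    0.0474    1.1312    0.0264]
  [  0.0604    0.1582    0.1715    0.1072    0.0859    0.0788    0.1213    1.0797]
Total output x = L · d:
  x_0 = 1.1003·98 + 0.1219·17 + 0.1218·63 + 0.1122·70 + 0.0429·51 + 0.1052·54 + 0.1483·75 + 0.0473·65 = 147.5057
  x_1 = 0.0352·98 + 1.0851·17 + 0.1227·63 + 0.0872·70 + 0.0794·51 + 0.0463·54 + 0.0405·75 + 0.0211·65 = 46.6919
  x_2 = 0.1174·98 + 0.1527·17 + 1.1748·63 + 0.1433·70 + 0.0581·51 + 0.1035·54 + 0.1470·75 + 0.0505·65 = 120.9895
  x_3 = 0.0894·98 + 0.1220·17 + 0.1397·63 + 1.1562·70 + 0.0788·51 + 0.1096·54 + 0.0647·75 + 0.0268·65 = 117.0999
  x_4 = 0.0835·98 + 0.1159·17 + 0.1663·63 + 0.1378·70 + 1.0634·51 + 0.1094·54 + 0.1309·75 + 0.0382·65 = 102.7147
  x_5 = 0.0977·98 + 0.0873·17 + 0.0534·63 + 0.1081·70 + 0.0331·51 + 1.0669·54 + 0.0832·75 + 0.0425·65 = 90.3052
  x_6 = 0.0993·98 + 0.1016·17 + 0.1653·63 + 0.0922·70 + 0.1106·51 + 0.0474·54 + 1.1312·75 + 0.0264·65 = 123.0830
  x_7 = 0.0604·98 + 0.1582·17 + 0.1715·63 + 0.1072·70 + 0.0859·51 + 0.0788·54 + 0.1213·75 + 1.0797·65 = 114.8266

L[0,4] = 0.0429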